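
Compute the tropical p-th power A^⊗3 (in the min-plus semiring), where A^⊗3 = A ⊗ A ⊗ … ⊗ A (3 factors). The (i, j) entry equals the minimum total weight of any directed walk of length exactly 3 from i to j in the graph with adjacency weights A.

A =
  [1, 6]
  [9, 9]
A^⊗3 =
  [3, 8]
  [11, 16]

Each entry (A^⊗3)_ij equals the minimum over all length-3 walks i = v_0 → v_1 → … → v_3 = j of Σ_t A[v_t][v_{t+1}]. For example, for (i, j) = (0, 1) we minimise over 4 possible intermediate vertex sequences; the minimum is 8, attained along the walk 0 → 0 → 0 → 1.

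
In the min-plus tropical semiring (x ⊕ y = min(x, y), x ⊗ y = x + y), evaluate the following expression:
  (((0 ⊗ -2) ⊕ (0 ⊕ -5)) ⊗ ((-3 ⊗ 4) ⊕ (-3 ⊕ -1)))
(((0 ⊗ -2) ⊕ (0 ⊕ -5)) ⊗ ((-3 ⊗ 4) ⊕ (-3 ⊕ -1))) = -8

Expand innermost to outermost. Recall ⊕ takes the minimum of its arguments and ⊗ takes their sum. Working out the expression (((0 ⊗ -2) ⊕ (0 ⊕ -5)) ⊗ ((-3 ⊗ 4) ⊕ (-3 ⊕ -1))) gives -8.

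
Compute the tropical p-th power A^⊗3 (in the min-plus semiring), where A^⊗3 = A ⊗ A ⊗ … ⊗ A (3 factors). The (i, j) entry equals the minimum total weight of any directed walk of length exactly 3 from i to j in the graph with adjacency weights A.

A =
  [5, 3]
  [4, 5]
A^⊗3 =
  [12, 10]
  [11, 12]

Each entry (A^⊗3)_ij equals the minimum over all length-3 walks i = v_0 → v_1 → … → v_3 = j of Σ_t A[v_t][v_{t+1}]. For example, for (i, j) = (0, 1) we minimise over 4 possible intermediate vertex sequences; the minimum is 10, attained along the walk 0 → 1 → 0 → 1.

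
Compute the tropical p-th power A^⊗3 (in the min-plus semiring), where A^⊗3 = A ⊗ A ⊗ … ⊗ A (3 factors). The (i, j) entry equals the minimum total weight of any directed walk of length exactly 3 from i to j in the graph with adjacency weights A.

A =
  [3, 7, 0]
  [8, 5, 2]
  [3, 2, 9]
A^⊗3 =
  [6, 5, 3]
  [8, 9, 5]
  [6, 5, 6]

Each entry (A^⊗3)_ij equals the minimum over all length-3 walks i = v_0 → v_1 → … → v_3 = j of Σ_t A[v_t][v_{t+1}]. For example, for (i, j) = (0, 2) we minimise over 9 possible intermediate vertex sequences; the minimum is 3, attained along the walk 0 → 2 → 0 → 2.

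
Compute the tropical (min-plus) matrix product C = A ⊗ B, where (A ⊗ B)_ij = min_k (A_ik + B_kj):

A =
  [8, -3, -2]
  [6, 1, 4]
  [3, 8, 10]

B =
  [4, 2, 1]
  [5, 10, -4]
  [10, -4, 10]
A ⊗ B =
  [2, -6, -7]
  [6, 0, -3]
  [7, 5, 4]

Apply the min-plus product entry-by-entry:
  C[0][0] = min over k of (A[0][0] + B[0][0] = 8 + 4 = 12, A[0][1] + B[1][0] = -3 + 5 = 2, A[0][2] + B[2][0] = -2 + 10 = 8) = 2 (attained at k = 1)
  C[0][1] = min over k of (A[0][0] + B[0][1] = 8 + 2 = 10, A[0][1] + B[1][1] = -3 + 10 = 7, A[0][2] + B[2][1] = -2 + -4 = -6) = -6 (attained at k = 2)
  C[0][2] = min over k of (A[0][0] + B[0][2] = 8 + 1 = 9, A[0][1] + B[1][2] = -3 + -4 = -7, A[0][2] + B[2][2] = -2 + 10 = 8) = -7 (attained at k = 1)
  C[1][0] = min over k of (A[1][0] + B[0][0] = 6 + 4 = 10, A[1][1] + B[1][0] = 1 + 5 = 6, A[1][2] + B[2][0] = 4 + 10 = 14) = 6 (attained at k = 1)
  C[1][1] = min over k of (A[1][0] + B[0][1] = 6 + 2 = 8, A[1][1] + B[1][1] = 1 + 10 = 11, A[1][2] + B[2][1] = 4 + -4 = 0) = 0 (attained at k = 2)
  C[1][2] = min over k of (A[1][0] + B[0][2] = 6 + 1 = 7, A[1][1] + B[1][2] = 1 + -4 = -3, A[1][2] + B[2][2] = 4 + 10 = 14) = -3 (attained at k = 1)
  C[2][0] = min over k of (A[2][0] + B[0][0] = 3 + 4 = 7, A[2][1] + B[1][0] = 8 + 5 = 13, A[2][2] + B[2][0] = 10 + 10 = 20) = 7 (attained at k = 0)
  C[2][1] = min over k of (A[2][0] + B[0][1] = 3 + 2 = 5, A[2][1] + B[1][1] = 8 + 10 = 18, A[2][2] + B[2][1] = 10 + -4 = 6) = 5 (attained at k = 0)
  C[2][2] = min over k of (A[2][0] + B[0][2] = 3 + 1 = 4, A[2][1] + B[1][2] = 8 + -4 = 4, A[2][2] + B[2][2] = 10 + 10 = 20) = 4 (attained at k = 0)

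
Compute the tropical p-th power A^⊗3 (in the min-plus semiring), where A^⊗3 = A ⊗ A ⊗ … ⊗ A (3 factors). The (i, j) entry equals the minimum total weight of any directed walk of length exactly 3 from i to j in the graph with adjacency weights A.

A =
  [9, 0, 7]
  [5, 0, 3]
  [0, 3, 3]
A^⊗3 =
  [3, 0, 3]
  [3, 0, 3]
  [5, 0, 3]

Each entry (A^⊗3)_ij equals the minimum over all length-3 walks i = v_0 → v_1 → … → v_3 = j of Σ_t A[v_t][v_{t+1}]. For example, for (i, j) = (0, 2) we minimise over 9 possible intermediate vertex sequences; the minimum is 3, attained along the walk 0 → 1 → 1 → 2.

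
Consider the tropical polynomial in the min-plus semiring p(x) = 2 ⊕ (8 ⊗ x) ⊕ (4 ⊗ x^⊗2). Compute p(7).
p(7) = 2

A tropical monomial a ⊗ x^⊗i evaluates to a + i · x. Evaluating each term at x = 7:
  Term 0 contributes 2 + 0 · 7 = 2
  Term 1 contributes 8 + 1 · 7 = 15
  Term 2 contributes 4 + 2 · 7 = 18
p(7) = ⊕ of these = min[2, 15, 18] = 2.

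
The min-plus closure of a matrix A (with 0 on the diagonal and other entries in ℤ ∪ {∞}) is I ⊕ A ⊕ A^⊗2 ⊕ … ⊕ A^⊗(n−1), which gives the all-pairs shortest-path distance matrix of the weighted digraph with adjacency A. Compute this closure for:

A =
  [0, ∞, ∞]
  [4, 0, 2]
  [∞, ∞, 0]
Closure =
  [0, ∞, ∞]
  [4, 0, 2]
  [∞, ∞, 0]

This is the Floyd-Warshall all-pairs shortest-path computation. For each intermediate vertex k = 0, 1, …, 2, update dist[i][j] ← min(dist[i][j], dist[i][k] + dist[k][j]). The final matrix gives, for each (i, j), the minimum total weight of any directed path from i to j (possibly empty when i = j).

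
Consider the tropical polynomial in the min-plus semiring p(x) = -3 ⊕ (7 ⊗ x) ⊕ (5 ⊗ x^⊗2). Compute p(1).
p(1) = -3

A tropical monomial a ⊗ x^⊗i evaluates to a + i · x. Evaluating each term at x = 1:
  Term 0 contributes -3 + 0 · 1 = -3
  Term 1 contributes 7 + 1 · 1 = 8
  Term 2 contributes 5 + 2 · 1 = 7
p(1) = ⊕ of these = min[-3, 8, 7] = -3.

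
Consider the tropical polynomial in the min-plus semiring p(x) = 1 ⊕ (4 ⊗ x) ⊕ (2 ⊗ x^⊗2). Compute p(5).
p(5) = 1

A tropical monomial a ⊗ x^⊗i evaluates to a + i · x. Evaluating each term at x = 5:
  Term 0 contributes 1 + 0 · 5 = 1
  Term 1 contributes 4 + 1 · 5 = 9
  Term 2 contributes 2 + 2 · 5 = 12
p(5) = ⊕ of these = min[1, 9, 12] = 1.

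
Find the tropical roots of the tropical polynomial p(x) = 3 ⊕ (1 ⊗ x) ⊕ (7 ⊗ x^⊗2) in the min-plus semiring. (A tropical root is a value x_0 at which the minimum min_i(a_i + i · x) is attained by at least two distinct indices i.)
Roots: {-6, 2}

Each tropical root is a break point of the lower envelope of the lines y = a_i + i · x (there are 3 lines, with slopes 0, 1, ..., 2). Only the lines that attain the minimum somewhere contribute to roots; other lines are dominated. Here the surviving (envelope) indices are i = 2, i = 1, i = 0.
Intersections between consecutive envelope lines give the roots: for adjacent envelope indices i < j the intersection is x = (a_i − a_j) / (j − i). Reading off the sorted break points: {-6, 2}.
Verification: at each break x_0, at least two indices attain the minimum of min_i(a_i + i · x_0).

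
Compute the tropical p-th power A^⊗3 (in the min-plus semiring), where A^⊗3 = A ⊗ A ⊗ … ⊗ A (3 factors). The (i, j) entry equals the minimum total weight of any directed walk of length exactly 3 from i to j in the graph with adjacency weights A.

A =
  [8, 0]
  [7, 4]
A^⊗3 =
  [11, 7]
  [14, 11]

Each entry (A^⊗3)_ij equals the minimum over all length-3 walks i = v_0 → v_1 → … → v_3 = j of Σ_t A[v_t][v_{t+1}]. For example, for (i, j) = (0, 1) we minimise over 4 possible intermediate vertex sequences; the minimum is 7, attained along the walk 0 → 1 → 0 → 1.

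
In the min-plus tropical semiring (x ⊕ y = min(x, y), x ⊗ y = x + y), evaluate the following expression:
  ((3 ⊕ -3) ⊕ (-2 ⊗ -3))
((3 ⊕ -3) ⊕ (-2 ⊗ -3)) = -5

Expand innermost to outermost. Recall ⊕ takes the minimum of its arguments and ⊗ takes their sum. Working out the expression ((3 ⊕ -3) ⊕ (-2 ⊗ -3)) gives -5.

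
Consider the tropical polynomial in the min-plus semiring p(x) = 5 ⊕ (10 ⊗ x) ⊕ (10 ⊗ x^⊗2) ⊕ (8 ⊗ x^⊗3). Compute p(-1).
p(-1) = 5

A tropical monomial a ⊗ x^⊗i evaluates to a + i · x. Evaluating each term at x = -1:
  Term 0 contributes 5 + 0 · -1 = 5
  Term 1 contributes 10 + 1 · -1 = 9
  Term 2 contributes 10 + 2 · -1 = 8
  Term 3 contributes 8 + 3 · -1 = 5
p(-1) = ⊕ of these = min[5, 9, 8, 5] = 5.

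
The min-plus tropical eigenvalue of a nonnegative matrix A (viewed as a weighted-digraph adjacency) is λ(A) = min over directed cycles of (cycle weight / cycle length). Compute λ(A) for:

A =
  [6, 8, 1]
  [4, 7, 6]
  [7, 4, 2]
λ(A) = 2

Enumerate directed cycles and compute their means (weight / length). Sample:
  cycle 0 → 0: weight = 6, length = 1, mean = 6/1 ≈ 6.000
  cycle 1 → 1: weight = 7, length = 1, mean = 7/1 ≈ 7.000
  cycle 2 → 2: weight = 2, length = 1, mean = 2/1 ≈ 2.000
  cycle 0 → 1 → 0: weight = 12, length = 2, mean = 12/2 ≈ 6.000
  cycle 0 → 2 → 0: weight = 8, length = 2, mean = 8/2 ≈ 4.000
  cycle 1 → 0 → 1: weight = 12, length = 2, mean = 12/2 ≈ 6.000
Minimum mean = 2.000, attained e.g. along the cycle 2 → 2 with weight 2 and length 1. So λ(A) = 2/1 = 2.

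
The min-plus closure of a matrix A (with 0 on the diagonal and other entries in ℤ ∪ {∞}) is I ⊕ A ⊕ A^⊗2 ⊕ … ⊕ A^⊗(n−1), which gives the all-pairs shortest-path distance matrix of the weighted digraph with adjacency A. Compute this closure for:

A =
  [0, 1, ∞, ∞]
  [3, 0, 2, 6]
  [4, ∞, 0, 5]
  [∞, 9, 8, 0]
Closure =
  [0, 1, 3, 7]
  [3, 0, 2, 6]
  [4, 5, 0, 5]
  [12, 9, 8, 0]

This is the Floyd-Warshall all-pairs shortest-path computation. For each intermediate vertex k = 0, 1, …, 3, update dist[i][j] ← min(dist[i][j], dist[i][k] + dist[k][j]). The final matrix gives, for each (i, j), the minimum total weight of any directed path from i to j (possibly empty when i = j).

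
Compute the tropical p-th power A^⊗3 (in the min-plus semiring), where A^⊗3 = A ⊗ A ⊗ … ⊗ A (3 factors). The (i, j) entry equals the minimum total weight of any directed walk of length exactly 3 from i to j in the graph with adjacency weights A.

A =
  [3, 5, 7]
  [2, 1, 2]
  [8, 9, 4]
A^⊗3 =
  [8, 7, 8]
  [4, 3, 4]
  [12, 11, 12]

Each entry (A^⊗3)_ij equals the minimum over all length-3 walks i = v_0 → v_1 → … → v_3 = j of Σ_t A[v_t][v_{t+1}]. For example, for (i, j) = (0, 2) we minimise over 9 possible intermediate vertex sequences; the minimum is 8, attained along the walk 0 → 1 → 1 → 2.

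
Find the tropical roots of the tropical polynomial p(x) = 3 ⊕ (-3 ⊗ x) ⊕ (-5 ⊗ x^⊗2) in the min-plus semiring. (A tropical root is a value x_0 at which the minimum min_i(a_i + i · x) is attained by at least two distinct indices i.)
Roots: {2, 6}

Each tropical root is a break point of the lower envelope of the lines y = a_i + i · x (there are 3 lines, with slopes 0, 1, ..., 2). Only the lines that attain the minimum somewhere contribute to roots; other lines are dominated. Here the surviving (envelope) indices are i = 2, i = 1, i = 0.
Intersections between consecutive envelope lines give the roots: for adjacent envelope indices i < j the intersection is x = (a_i − a_j) / (j − i). Reading off the sorted break points: {2, 6}.
Verification: at each break x_0, at least two indices attain the minimum of min_i(a_i + i · x_0).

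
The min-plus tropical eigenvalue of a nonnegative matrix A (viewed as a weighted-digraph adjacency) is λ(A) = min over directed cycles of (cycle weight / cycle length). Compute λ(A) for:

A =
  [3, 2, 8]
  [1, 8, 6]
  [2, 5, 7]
λ(A) = 3/2

Enumerate directed cycles and compute their means (weight / length). Sample:
  cycle 0 → 0: weight = 3, length = 1, mean = 3/1 ≈ 3.000
  cycle 1 → 1: weight = 8, length = 1, mean = 8/1 ≈ 8.000
  cycle 2 → 2: weight = 7, length = 1, mean = 7/1 ≈ 7.000
  cycle 0 → 1 → 0: weight = 3, length = 2, mean = 3/2 ≈ 1.500
  cycle 0 → 2 → 0: weight = 10, length = 2, mean = 10/2 ≈ 5.000
  cycle 1 → 0 → 1: weight = 3, length = 2, mean = 3/2 ≈ 1.500
Minimum mean = 1.500, attained e.g. along the cycle 0 → 1 → 0 with weight 3 and length 2. So λ(A) = 3/2 = 3/2.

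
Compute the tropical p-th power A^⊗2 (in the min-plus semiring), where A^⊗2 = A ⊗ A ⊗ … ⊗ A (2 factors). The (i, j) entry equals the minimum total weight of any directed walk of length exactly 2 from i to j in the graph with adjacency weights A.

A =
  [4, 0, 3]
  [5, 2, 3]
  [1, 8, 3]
A^⊗2 =
  [4, 2, 3]
  [4, 4, 5]
  [4, 1, 4]

Each entry (A^⊗2)_ij equals the minimum over all length-2 walks i = v_0 → v_1 → … → v_2 = j of Σ_t A[v_t][v_{t+1}]. For example, for (i, j) = (0, 2) we minimise over 3 possible intermediate vertex sequences; the minimum is 3, attained along the walk 0 → 1 → 2.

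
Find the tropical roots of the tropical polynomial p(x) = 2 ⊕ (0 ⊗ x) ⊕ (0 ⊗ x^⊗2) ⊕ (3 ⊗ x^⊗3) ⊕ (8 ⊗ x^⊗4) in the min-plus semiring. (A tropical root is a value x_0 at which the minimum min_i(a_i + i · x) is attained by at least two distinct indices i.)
Roots: {-5, -3, 0, 2}

Each tropical root is a break point of the lower envelope of the lines y = a_i + i · x (there are 5 lines, with slopes 0, 1, ..., 4). Only the lines that attain the minimum somewhere contribute to roots; other lines are dominated. Here the surviving (envelope) indices are i = 4, i = 3, i = 2, i = 1, i = 0.
Intersections between consecutive envelope lines give the roots: for adjacent envelope indices i < j the intersection is x = (a_i − a_j) / (j − i). Reading off the sorted break points: {-5, -3, 0, 2}.
Verification: at each break x_0, at least two indices attain the minimum of min_i(a_i + i · x_0).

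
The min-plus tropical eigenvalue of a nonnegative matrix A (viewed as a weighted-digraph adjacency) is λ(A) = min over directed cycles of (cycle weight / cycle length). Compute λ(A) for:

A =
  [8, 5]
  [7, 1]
λ(A) = 1

Enumerate directed cycles and compute their means (weight / length). Sample:
  cycle 0 → 0: weight = 8, length = 1, mean = 8/1 ≈ 8.000
  cycle 1 → 1: weight = 1, length = 1, mean = 1/1 ≈ 1.000
  cycle 0 → 1 → 0: weight = 12, length = 2, mean = 12/2 ≈ 6.000
  cycle 1 → 0 → 1: weight = 12, length = 2, mean = 12/2 ≈ 6.000
Minimum mean = 1.000, attained e.g. along the cycle 1 → 1 with weight 1 and length 1. So λ(A) = 1/1 = 1.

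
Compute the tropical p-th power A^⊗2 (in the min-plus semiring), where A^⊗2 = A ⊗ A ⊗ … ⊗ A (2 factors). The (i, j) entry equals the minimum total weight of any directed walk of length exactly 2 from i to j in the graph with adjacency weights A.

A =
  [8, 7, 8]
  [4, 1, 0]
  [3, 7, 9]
A^⊗2 =
  [11, 8, 7]
  [3, 2, 1]
  [11, 8, 7]

Each entry (A^⊗2)_ij equals the minimum over all length-2 walks i = v_0 → v_1 → … → v_2 = j of Σ_t A[v_t][v_{t+1}]. For example, for (i, j) = (0, 2) we minimise over 3 possible intermediate vertex sequences; the minimum is 7, attained along the walk 0 → 1 → 2.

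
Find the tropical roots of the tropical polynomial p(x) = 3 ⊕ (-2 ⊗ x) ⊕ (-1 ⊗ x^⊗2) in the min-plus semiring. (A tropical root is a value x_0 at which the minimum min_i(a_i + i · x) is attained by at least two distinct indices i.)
Roots: {-1, 5}

Each tropical root is a break point of the lower envelope of the lines y = a_i + i · x (there are 3 lines, with slopes 0, 1, ..., 2). Only the lines that attain the minimum somewhere contribute to roots; other lines are dominated. Here the surviving (envelope) indices are i = 2, i = 1, i = 0.
Intersections between consecutive envelope lines give the roots: for adjacent envelope indices i < j the intersection is x = (a_i − a_j) / (j − i). Reading off the sorted break points: {-1, 5}.
Verification: at each break x_0, at least two indices attain the minimum of min_i(a_i + i · x_0).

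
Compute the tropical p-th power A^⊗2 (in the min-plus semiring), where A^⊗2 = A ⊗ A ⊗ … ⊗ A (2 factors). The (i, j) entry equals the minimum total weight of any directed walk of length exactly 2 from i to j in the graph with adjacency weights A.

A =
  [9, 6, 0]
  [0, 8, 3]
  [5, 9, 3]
A^⊗2 =
  [5, 9, 3]
  [8, 6, 0]
  [8, 11, 5]

Each entry (A^⊗2)_ij equals the minimum over all length-2 walks i = v_0 → v_1 → … → v_2 = j of Σ_t A[v_t][v_{t+1}]. For example, for (i, j) = (0, 2) we minimise over 3 possible intermediate vertex sequences; the minimum is 3, attained along the walk 0 → 2 → 2.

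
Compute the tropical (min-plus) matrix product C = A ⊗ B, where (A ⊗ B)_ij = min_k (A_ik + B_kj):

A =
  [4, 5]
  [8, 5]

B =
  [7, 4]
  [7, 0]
A ⊗ B =
  [11, 5]
  [12, 5]

Apply the min-plus product entry-by-entry:
  C[0][0] = min over k of (A[0][0] + B[0][0] = 4 + 7 = 11, A[0][1] + B[1][0] = 5 + 7 = 12) = 11 (attained at k = 0)
  C[0][1] = min over k of (A[0][0] + B[0][1] = 4 + 4 = 8, A[0][1] + B[1][1] = 5 + 0 = 5) = 5 (attained at k = 1)
  C[1][0] = min over k of (A[1][0] + B[0][0] = 8 + 7 = 15, A[1][1] + B[1][0] = 5 + 7 = 12) = 12 (attained at k = 1)
  C[1][1] = min over k of (A[1][0] + B[0][1] = 8 + 4 = 12, A[1][1] + B[1][1] = 5 + 0 = 5) = 5 (attained at k = 1)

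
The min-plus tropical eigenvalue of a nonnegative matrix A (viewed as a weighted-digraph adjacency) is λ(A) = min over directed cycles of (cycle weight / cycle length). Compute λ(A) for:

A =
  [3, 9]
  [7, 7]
λ(A) = 3

Enumerate directed cycles and compute their means (weight / length). Sample:
  cycle 0 → 0: weight = 3, length = 1, mean = 3/1 ≈ 3.000
  cycle 1 → 1: weight = 7, length = 1, mean = 7/1 ≈ 7.000
  cycle 0 → 1 → 0: weight = 16, length = 2, mean = 16/2 ≈ 8.000
  cycle 1 → 0 → 1: weight = 16, length = 2, mean = 16/2 ≈ 8.000
Minimum mean = 3.000, attained e.g. along the cycle 0 → 0 with weight 3 and length 1. So λ(A) = 3/1 = 3.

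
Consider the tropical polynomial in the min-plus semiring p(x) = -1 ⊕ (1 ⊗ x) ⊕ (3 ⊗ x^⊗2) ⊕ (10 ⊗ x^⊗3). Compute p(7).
p(7) = -1

A tropical monomial a ⊗ x^⊗i evaluates to a + i · x. Evaluating each term at x = 7:
  Term 0 contributes -1 + 0 · 7 = -1
  Term 1 contributes 1 + 1 · 7 = 8
  Term 2 contributes 3 + 2 · 7 = 17
  Term 3 contributes 10 + 3 · 7 = 31
p(7) = ⊕ of these = min[-1, 8, 17, 31] = -1.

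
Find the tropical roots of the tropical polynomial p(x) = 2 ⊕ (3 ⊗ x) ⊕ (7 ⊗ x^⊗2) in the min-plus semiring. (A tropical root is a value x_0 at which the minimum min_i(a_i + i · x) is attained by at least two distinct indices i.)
Roots: {-4, -1}

Each tropical root is a break point of the lower envelope of the lines y = a_i + i · x (there are 3 lines, with slopes 0, 1, ..., 2). Only the lines that attain the minimum somewhere contribute to roots; other lines are dominated. Here the surviving (envelope) indices are i = 2, i = 1, i = 0.
Intersections between consecutive envelope lines give the roots: for adjacent envelope indices i < j the intersection is x = (a_i − a_j) / (j − i). Reading off the sorted break points: {-4, -1}.
Verification: at each break x_0, at least two indices attain the minimum of min_i(a_i + i · x_0).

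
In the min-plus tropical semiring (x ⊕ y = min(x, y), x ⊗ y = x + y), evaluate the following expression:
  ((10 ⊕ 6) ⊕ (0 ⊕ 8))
((10 ⊕ 6) ⊕ (0 ⊕ 8)) = 0

Expand innermost to outermost. Recall ⊕ takes the minimum of its arguments and ⊗ takes their sum. Working out the expression ((10 ⊕ 6) ⊕ (0 ⊕ 8)) gives 0.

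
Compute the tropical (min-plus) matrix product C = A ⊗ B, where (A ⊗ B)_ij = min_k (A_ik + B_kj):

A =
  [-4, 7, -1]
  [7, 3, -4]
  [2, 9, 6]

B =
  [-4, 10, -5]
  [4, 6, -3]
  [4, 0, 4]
A ⊗ B =
  [-8, -1, -9]
  [0, -4, 0]
  [-2, 6, -3]

Apply the min-plus product entry-by-entry:
  C[0][0] = min over k of (A[0][0] + B[0][0] = -4 + -4 = -8, A[0][1] + B[1][0] = 7 + 4 = 11, A[0][2] + B[2][0] = -1 + 4 = 3) = -8 (attained at k = 0)
  C[0][1] = min over k of (A[0][0] + B[0][1] = -4 + 10 = 6, A[0][1] + B[1][1] = 7 + 6 = 13, A[0][2] + B[2][1] = -1 + 0 = -1) = -1 (attained at k = 2)
  C[0][2] = min over k of (A[0][0] + B[0][2] = -4 + -5 = -9, A[0][1] + B[1][2] = 7 + -3 = 4, A[0][2] + B[2][2] = -1 + 4 = 3) = -9 (attained at k = 0)
  C[1][0] = min over k of (A[1][0] + B[0][0] = 7 + -4 = 3, A[1][1] + B[1][0] = 3 + 4 = 7, A[1][2] + B[2][0] = -4 + 4 = 0) = 0 (attained at k = 2)
  C[1][1] = min over k of (A[1][0] + B[0][1] = 7 + 10 = 17, A[1][1] + B[1][1] = 3 + 6 = 9, A[1][2] + B[2][1] = -4 + 0 = -4) = -4 (attained at k = 2)
  C[1][2] = min over k of (A[1][0] + B[0][2] = 7 + -5 = 2, A[1][1] + B[1][2] = 3 + -3 = 0, A[1][2] + B[2][2] = -4 + 4 = 0) = 0 (attained at k = 1)
  C[2][0] = min over k of (A[2][0] + B[0][0] = 2 + -4 = -2, A[2][1] + B[1][0] = 9 + 4 = 13, A[2][2] + B[2][0] = 6 + 4 = 10) = -2 (attained at k = 0)
  C[2][1] = min over k of (A[2][0] + B[0][1] = 2 + 10 = 12, A[2][1] + B[1][1] = 9 + 6 = 15, A[2][2] + B[2][1] = 6 + 0 = 6) = 6 (attained at k = 2)
  C[2][2] = min over k of (A[2][0] + B[0][2] = 2 + -5 = -3, A[2][1] + B[1][2] = 9 + -3 = 6, A[2][2] + B[2][2] = 6 + 4 = 10) = -3 (attained at k = 0)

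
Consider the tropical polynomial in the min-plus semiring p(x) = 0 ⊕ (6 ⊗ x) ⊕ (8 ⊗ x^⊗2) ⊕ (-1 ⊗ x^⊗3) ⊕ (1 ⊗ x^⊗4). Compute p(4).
p(4) = 0

A tropical monomial a ⊗ x^⊗i evaluates to a + i · x. Evaluating each term at x = 4:
  Term 0 contributes 0 + 0 · 4 = 0
  Term 1 contributes 6 + 1 · 4 = 10
  Term 2 contributes 8 + 2 · 4 = 16
  Term 3 contributes -1 + 3 · 4 = 11
  Term 4 contributes 1 + 4 · 4 = 17
p(4) = ⊕ of these = min[0, 10, 16, 11, 17] = 0.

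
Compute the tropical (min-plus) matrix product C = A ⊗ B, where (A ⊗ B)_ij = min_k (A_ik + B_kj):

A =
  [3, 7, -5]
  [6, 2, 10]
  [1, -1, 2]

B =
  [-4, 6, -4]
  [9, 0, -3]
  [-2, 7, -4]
A ⊗ B =
  [-7, 2, -9]
  [2, 2, -1]
  [-3, -1, -4]

Apply the min-plus product entry-by-entry:
  C[0][0] = min over k of (A[0][0] + B[0][0] = 3 + -4 = -1, A[0][1] + B[1][0] = 7 + 9 = 16, A[0][2] + B[2][0] = -5 + -2 = -7) = -7 (attained at k = 2)
  C[0][1] = min over k of (A[0][0] + B[0][1] = 3 + 6 = 9, A[0][1] + B[1][1] = 7 + 0 = 7, A[0][2] + B[2][1] = -5 + 7 = 2) = 2 (attained at k = 2)
  C[0][2] = min over k of (A[0][0] + B[0][2] = 3 + -4 = -1, A[0][1] + B[1][2] = 7 + -3 = 4, A[0][2] + B[2][2] = -5 + -4 = -9) = -9 (attained at k = 2)
  C[1][0] = min over k of (A[1][0] + B[0][0] = 6 + -4 = 2, A[1][1] + B[1][0] = 2 + 9 = 11, A[1][2] + B[2][0] = 10 + -2 = 8) = 2 (attained at k = 0)
  C[1][1] = min over k of (A[1][0] + B[0][1] = 6 + 6 = 12, A[1][1] + B[1][1] = 2 + 0 = 2, A[1][2] + B[2][1] = 10 + 7 = 17) = 2 (attained at k = 1)
  C[1][2] = min over k of (A[1][0] + B[0][2] = 6 + -4 = 2, A[1][1] + B[1][2] = 2 + -3 = -1, A[1][2] + B[2][2] = 10 + -4 = 6) = -1 (attained at k = 1)
  C[2][0] = min over k of (A[2][0] + B[0][0] = 1 + -4 = -3, A[2][1] + B[1][0] = -1 + 9 = 8, A[2][2] + B[2][0] = 2 + -2 = 0) = -3 (attained at k = 0)
  C[2][1] = min over k of (A[2][0] + B[0][1] = 1 + 6 = 7, A[2][1] + B[1][1] = -1 + 0 = -1, A[2][2] + B[2][1] = 2 + 7 = 9) = -1 (attained at k = 1)
  C[2][2] = min over k of (A[2][0] + B[0][2] = 1 + -4 = -3, A[2][1] + B[1][2] = -1 + -3 = -4, A[2][2] + B[2][2] = 2 + -4 = -2) = -4 (attained at k = 1)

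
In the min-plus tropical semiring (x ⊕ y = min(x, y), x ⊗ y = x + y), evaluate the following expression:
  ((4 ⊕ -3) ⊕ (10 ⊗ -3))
((4 ⊕ -3) ⊕ (10 ⊗ -3)) = -3

Expand innermost to outermost. Recall ⊕ takes the minimum of its arguments and ⊗ takes their sum. Working out the expression ((4 ⊕ -3) ⊕ (10 ⊗ -3)) gives -3.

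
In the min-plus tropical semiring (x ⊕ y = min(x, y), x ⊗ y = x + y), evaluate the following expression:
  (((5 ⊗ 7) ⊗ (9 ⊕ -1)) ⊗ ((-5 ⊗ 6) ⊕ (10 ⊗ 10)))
(((5 ⊗ 7) ⊗ (9 ⊕ -1)) ⊗ ((-5 ⊗ 6) ⊕ (10 ⊗ 10))) = 12

Expand innermost to outermost. Recall ⊕ takes the minimum of its arguments and ⊗ takes their sum. Working out the expression (((5 ⊗ 7) ⊗ (9 ⊕ -1)) ⊗ ((-5 ⊗ 6) ⊕ (10 ⊗ 10))) gives 12.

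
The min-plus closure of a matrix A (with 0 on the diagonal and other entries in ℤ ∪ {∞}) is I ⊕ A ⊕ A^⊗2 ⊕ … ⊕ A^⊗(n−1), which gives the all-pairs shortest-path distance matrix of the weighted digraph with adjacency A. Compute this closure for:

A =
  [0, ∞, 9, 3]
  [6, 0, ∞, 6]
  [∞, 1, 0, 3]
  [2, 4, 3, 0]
Closure =
  [0, 7, 6, 3]
  [6, 0, 9, 6]
  [5, 1, 0, 3]
  [2, 4, 3, 0]

This is the Floyd-Warshall all-pairs shortest-path computation. For each intermediate vertex k = 0, 1, …, 3, update dist[i][j] ← min(dist[i][j], dist[i][k] + dist[k][j]). The final matrix gives, for each (i, j), the minimum total weight of any directed path from i to j (possibly empty when i = j).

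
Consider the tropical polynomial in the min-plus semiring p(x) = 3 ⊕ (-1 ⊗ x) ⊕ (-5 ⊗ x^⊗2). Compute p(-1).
p(-1) = -7

A tropical monomial a ⊗ x^⊗i evaluates to a + i · x. Evaluating each term at x = -1:
  Term 0 contributes 3 + 0 · -1 = 3
  Term 1 contributes -1 + 1 · -1 = -2
  Term 2 contributes -5 + 2 · -1 = -7
p(-1) = ⊕ of these = min[3, -2, -7] = -7.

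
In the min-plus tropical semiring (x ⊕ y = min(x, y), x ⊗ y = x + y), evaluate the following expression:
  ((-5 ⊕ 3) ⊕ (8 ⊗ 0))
((-5 ⊕ 3) ⊕ (8 ⊗ 0)) = -5

Expand innermost to outermost. Recall ⊕ takes the minimum of its arguments and ⊗ takes their sum. Working out the expression ((-5 ⊕ 3) ⊕ (8 ⊗ 0)) gives -5.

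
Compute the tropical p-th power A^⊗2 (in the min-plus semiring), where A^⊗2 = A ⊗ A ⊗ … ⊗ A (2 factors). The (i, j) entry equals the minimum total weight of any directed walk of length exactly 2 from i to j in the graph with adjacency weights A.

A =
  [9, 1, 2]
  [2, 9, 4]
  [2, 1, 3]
A^⊗2 =
  [3, 3, 5]
  [6, 3, 4]
  [3, 3, 4]

Each entry (A^⊗2)_ij equals the minimum over all length-2 walks i = v_0 → v_1 → … → v_2 = j of Σ_t A[v_t][v_{t+1}]. For example, for (i, j) = (0, 2) we minimise over 3 possible intermediate vertex sequences; the minimum is 5, attained along the walk 0 → 1 → 2.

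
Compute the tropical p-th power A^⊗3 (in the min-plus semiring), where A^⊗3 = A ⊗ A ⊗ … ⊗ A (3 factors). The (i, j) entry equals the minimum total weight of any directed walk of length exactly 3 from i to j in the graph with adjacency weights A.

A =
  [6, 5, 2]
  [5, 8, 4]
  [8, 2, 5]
A^⊗3 =
  [9, 9, 8]
  [11, 9, 10]
  [12, 8, 9]

Each entry (A^⊗3)_ij equals the minimum over all length-3 walks i = v_0 → v_1 → … → v_3 = j of Σ_t A[v_t][v_{t+1}]. For example, for (i, j) = (0, 2) we minimise over 9 possible intermediate vertex sequences; the minimum is 8, attained along the walk 0 → 2 → 1 → 2.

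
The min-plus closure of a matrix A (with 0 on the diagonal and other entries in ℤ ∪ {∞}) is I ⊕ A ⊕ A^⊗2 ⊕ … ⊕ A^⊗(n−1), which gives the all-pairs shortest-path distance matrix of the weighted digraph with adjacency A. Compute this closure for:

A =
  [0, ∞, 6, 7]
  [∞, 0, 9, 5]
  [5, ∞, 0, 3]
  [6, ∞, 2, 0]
Closure =
  [0, ∞, 6, 7]
  [11, 0, 7, 5]
  [5, ∞, 0, 3]
  [6, ∞, 2, 0]

This is the Floyd-Warshall all-pairs shortest-path computation. For each intermediate vertex k = 0, 1, …, 3, update dist[i][j] ← min(dist[i][j], dist[i][k] + dist[k][j]). The final matrix gives, for each (i, j), the minimum total weight of any directed path from i to j (possibly empty when i = j).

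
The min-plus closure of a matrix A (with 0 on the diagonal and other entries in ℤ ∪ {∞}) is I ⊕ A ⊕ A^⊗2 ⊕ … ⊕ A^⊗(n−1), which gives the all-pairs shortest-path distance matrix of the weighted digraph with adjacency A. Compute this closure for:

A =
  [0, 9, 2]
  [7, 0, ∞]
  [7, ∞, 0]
Closure =
  [0, 9, 2]
  [7, 0, 9]
  [7, 16, 0]

This is the Floyd-Warshall all-pairs shortest-path computation. For each intermediate vertex k = 0, 1, …, 2, update dist[i][j] ← min(dist[i][j], dist[i][k] + dist[k][j]). The final matrix gives, for each (i, j), the minimum total weight of any directed path from i to j (possibly empty when i = j).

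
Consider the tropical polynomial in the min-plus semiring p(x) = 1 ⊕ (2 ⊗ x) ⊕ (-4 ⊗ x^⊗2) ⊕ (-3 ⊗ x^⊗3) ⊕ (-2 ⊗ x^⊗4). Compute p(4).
p(4) = 1

A tropical monomial a ⊗ x^⊗i evaluates to a + i · x. Evaluating each term at x = 4:
  Term 0 contributes 1 + 0 · 4 = 1
  Term 1 contributes 2 + 1 · 4 = 6
  Term 2 contributes -4 + 2 · 4 = 4
  Term 3 contributes -3 + 3 · 4 = 9
  Term 4 contributes -2 + 4 · 4 = 14
p(4) = ⊕ of these = min[1, 6, 4, 9, 14] = 1.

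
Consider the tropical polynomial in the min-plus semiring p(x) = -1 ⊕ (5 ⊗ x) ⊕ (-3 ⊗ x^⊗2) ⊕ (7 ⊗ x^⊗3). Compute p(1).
p(1) = -1

A tropical monomial a ⊗ x^⊗i evaluates to a + i · x. Evaluating each term at x = 1:
  Term 0 contributes -1 + 0 · 1 = -1
  Term 1 contributes 5 + 1 · 1 = 6
  Term 2 contributes -3 + 2 · 1 = -1
  Term 3 contributes 7 + 3 · 1 = 10
p(1) = ⊕ of these = min[-1, 6, -1, 10] = -1.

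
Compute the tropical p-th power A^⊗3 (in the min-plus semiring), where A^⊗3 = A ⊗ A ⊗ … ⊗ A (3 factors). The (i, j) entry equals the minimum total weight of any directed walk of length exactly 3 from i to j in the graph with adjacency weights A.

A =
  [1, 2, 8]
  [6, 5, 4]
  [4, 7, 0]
A^⊗3 =
  [3, 4, 6]
  [8, 9, 4]
  [4, 6, 0]

Each entry (A^⊗3)_ij equals the minimum over all length-3 walks i = v_0 → v_1 → … → v_3 = j of Σ_t A[v_t][v_{t+1}]. For example, for (i, j) = (0, 2) we minimise over 9 possible intermediate vertex sequences; the minimum is 6, attained along the walk 0 → 1 → 2 → 2.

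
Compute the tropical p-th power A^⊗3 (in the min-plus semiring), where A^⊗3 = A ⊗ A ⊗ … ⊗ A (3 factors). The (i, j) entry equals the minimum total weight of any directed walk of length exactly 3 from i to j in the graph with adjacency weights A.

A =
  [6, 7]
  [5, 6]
A^⊗3 =
  [18, 19]
  [17, 18]

Each entry (A^⊗3)_ij equals the minimum over all length-3 walks i = v_0 → v_1 → … → v_3 = j of Σ_t A[v_t][v_{t+1}]. For example, for (i, j) = (0, 1) we minimise over 4 possible intermediate vertex sequences; the minimum is 19, attained along the walk 0 → 0 → 0 → 1.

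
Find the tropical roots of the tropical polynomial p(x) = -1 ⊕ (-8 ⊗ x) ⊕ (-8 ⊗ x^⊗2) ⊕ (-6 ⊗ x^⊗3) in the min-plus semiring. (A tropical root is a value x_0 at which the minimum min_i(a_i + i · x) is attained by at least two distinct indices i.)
Roots: {-2, 0, 7}

Each tropical root is a break point of the lower envelope of the lines y = a_i + i · x (there are 4 lines, with slopes 0, 1, ..., 3). Only the lines that attain the minimum somewhere contribute to roots; other lines are dominated. Here the surviving (envelope) indices are i = 3, i = 2, i = 1, i = 0.
Intersections between consecutive envelope lines give the roots: for adjacent envelope indices i < j the intersection is x = (a_i − a_j) / (j − i). Reading off the sorted break points: {-2, 0, 7}.
Verification: at each break x_0, at least two indices attain the minimum of min_i(a_i + i · x_0).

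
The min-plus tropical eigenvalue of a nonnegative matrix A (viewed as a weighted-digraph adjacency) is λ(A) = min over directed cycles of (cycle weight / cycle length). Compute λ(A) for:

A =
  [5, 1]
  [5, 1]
λ(A) = 1

Enumerate directed cycles and compute their means (weight / length). Sample:
  cycle 0 → 0: weight = 5, length = 1, mean = 5/1 ≈ 5.000
  cycle 1 → 1: weight = 1, length = 1, mean = 1/1 ≈ 1.000
  cycle 0 → 1 → 0: weight = 6, length = 2, mean = 6/2 ≈ 3.000
  cycle 1 → 0 → 1: weight = 6, length = 2, mean = 6/2 ≈ 3.000
Minimum mean = 1.000, attained e.g. along the cycle 1 → 1 with weight 1 and length 1. So λ(A) = 1/1 = 1.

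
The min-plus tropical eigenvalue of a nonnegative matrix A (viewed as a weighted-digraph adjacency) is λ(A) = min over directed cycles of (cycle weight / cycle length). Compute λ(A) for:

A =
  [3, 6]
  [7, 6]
λ(A) = 3

Enumerate directed cycles and compute their means (weight / length). Sample:
  cycle 0 → 0: weight = 3, length = 1, mean = 3/1 ≈ 3.000
  cycle 1 → 1: weight = 6, length = 1, mean = 6/1 ≈ 6.000
  cycle 0 → 1 → 0: weight = 13, length = 2, mean = 13/2 ≈ 6.500
  cycle 1 → 0 → 1: weight = 13, length = 2, mean = 13/2 ≈ 6.500
Minimum mean = 3.000, attained e.g. along the cycle 0 → 0 with weight 3 and length 1. So λ(A) = 3/1 = 3.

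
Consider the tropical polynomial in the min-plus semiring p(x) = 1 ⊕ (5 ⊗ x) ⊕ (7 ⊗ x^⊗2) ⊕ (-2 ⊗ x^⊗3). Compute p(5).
p(5) = 1

A tropical monomial a ⊗ x^⊗i evaluates to a + i · x. Evaluating each term at x = 5:
  Term 0 contributes 1 + 0 · 5 = 1
  Term 1 contributes 5 + 1 · 5 = 10
  Term 2 contributes 7 + 2 · 5 = 17
  Term 3 contributes -2 + 3 · 5 = 13
p(5) = ⊕ of these = min[1, 10, 17, 13] = 1.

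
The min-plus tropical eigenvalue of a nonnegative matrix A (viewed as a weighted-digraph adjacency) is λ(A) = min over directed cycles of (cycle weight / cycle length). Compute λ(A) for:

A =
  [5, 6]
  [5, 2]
λ(A) = 2

Enumerate directed cycles and compute their means (weight / length). Sample:
  cycle 0 → 0: weight = 5, length = 1, mean = 5/1 ≈ 5.000
  cycle 1 → 1: weight = 2, length = 1, mean = 2/1 ≈ 2.000
  cycle 0 → 1 → 0: weight = 11, length = 2, mean = 11/2 ≈ 5.500
  cycle 1 → 0 → 1: weight = 11, length = 2, mean = 11/2 ≈ 5.500
Minimum mean = 2.000, attained e.g. along the cycle 1 → 1 with weight 2 and length 1. So λ(A) = 2/1 = 2.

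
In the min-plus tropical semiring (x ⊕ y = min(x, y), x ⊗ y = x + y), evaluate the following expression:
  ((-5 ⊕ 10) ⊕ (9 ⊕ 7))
((-5 ⊕ 10) ⊕ (9 ⊕ 7)) = -5

Expand innermost to outermost. Recall ⊕ takes the minimum of its arguments and ⊗ takes their sum. Working out the expression ((-5 ⊕ 10) ⊕ (9 ⊕ 7)) gives -5.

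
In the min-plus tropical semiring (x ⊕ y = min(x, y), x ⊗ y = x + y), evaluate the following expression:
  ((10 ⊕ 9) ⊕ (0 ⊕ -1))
((10 ⊕ 9) ⊕ (0 ⊕ -1)) = -1

Expand innermost to outermost. Recall ⊕ takes the minimum of its arguments and ⊗ takes their sum. Working out the expression ((10 ⊕ 9) ⊕ (0 ⊕ -1)) gives -1.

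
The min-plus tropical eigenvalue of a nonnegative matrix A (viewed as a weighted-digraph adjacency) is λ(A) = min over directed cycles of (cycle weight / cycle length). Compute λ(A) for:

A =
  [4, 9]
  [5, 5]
λ(A) = 4

Enumerate directed cycles and compute their means (weight / length). Sample:
  cycle 0 → 0: weight = 4, length = 1, mean = 4/1 ≈ 4.000
  cycle 1 → 1: weight = 5, length = 1, mean = 5/1 ≈ 5.000
  cycle 0 → 1 → 0: weight = 14, length = 2, mean = 14/2 ≈ 7.000
  cycle 1 → 0 → 1: weight = 14, length = 2, mean = 14/2 ≈ 7.000
Minimum mean = 4.000, attained e.g. along the cycle 0 → 0 with weight 4 and length 1. So λ(A) = 4/1 = 4.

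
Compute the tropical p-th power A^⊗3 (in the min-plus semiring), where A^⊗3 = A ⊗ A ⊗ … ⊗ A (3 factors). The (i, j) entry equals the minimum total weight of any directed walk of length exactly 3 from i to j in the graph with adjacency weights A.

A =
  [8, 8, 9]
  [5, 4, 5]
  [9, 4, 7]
A^⊗3 =
  [17, 16, 17]
  [13, 12, 13]
  [13, 12, 13]

Each entry (A^⊗3)_ij equals the minimum over all length-3 walks i = v_0 → v_1 → … → v_3 = j of Σ_t A[v_t][v_{t+1}]. For example, for (i, j) = (0, 2) we minimise over 9 possible intermediate vertex sequences; the minimum is 17, attained along the walk 0 → 1 → 1 → 2.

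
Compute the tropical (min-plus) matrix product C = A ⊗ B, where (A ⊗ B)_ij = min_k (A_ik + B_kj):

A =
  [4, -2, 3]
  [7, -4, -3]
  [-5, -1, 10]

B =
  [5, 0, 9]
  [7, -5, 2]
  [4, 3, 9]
A ⊗ B =
  [5, -7, 0]
  [1, -9, -2]
  [0, -6, 1]

Apply the min-plus product entry-by-entry:
  C[0][0] = min over k of (A[0][0] + B[0][0] = 4 + 5 = 9, A[0][1] + B[1][0] = -2 + 7 = 5, A[0][2] + B[2][0] = 3 + 4 = 7) = 5 (attained at k = 1)
  C[0][1] = min over k of (A[0][0] + B[0][1] = 4 + 0 = 4, A[0][1] + B[1][1] = -2 + -5 = -7, A[0][2] + B[2][1] = 3 + 3 = 6) = -7 (attained at k = 1)
  C[0][2] = min over k of (A[0][0] + B[0][2] = 4 + 9 = 13, A[0][1] + B[1][2] = -2 + 2 = 0, A[0][2] + B[2][2] = 3 + 9 = 12) = 0 (attained at k = 1)
  C[1][0] = min over k of (A[1][0] + B[0][0] = 7 + 5 = 12, A[1][1] + B[1][0] = -4 + 7 = 3, A[1][2] + B[2][0] = -3 + 4 = 1) = 1 (attained at k = 2)
  C[1][1] = min over k of (A[1][0] + B[0][1] = 7 + 0 = 7, A[1][1] + B[1][1] = -4 + -5 = -9, A[1][2] + B[2][1] = -3 + 3 = 0) = -9 (attained at k = 1)
  C[1][2] = min over k of (A[1][0] + B[0][2] = 7 + 9 = 16, A[1][1] + B[1][2] = -4 + 2 = -2, A[1][2] + B[2][2] = -3 + 9 = 6) = -2 (attained at k = 1)
  C[2][0] = min over k of (A[2][0] + B[0][0] = -5 + 5 = 0, A[2][1] + B[1][0] = -1 + 7 = 6, A[2][2] + B[2][0] = 10 + 4 = 14) = 0 (attained at k = 0)
  C[2][1] = min over k of (A[2][0] + B[0][1] = -5 + 0 = -5, A[2][1] + B[1][1] = -1 + -5 = -6, A[2][2] + B[2][1] = 10 + 3 = 13) = -6 (attained at k = 1)
  C[2][2] = min over k of (A[2][0] + B[0][2] = -5 + 9 = 4, A[2][1] + B[1][2] = -1 + 2 = 1, A[2][2] + B[2][2] = 10 + 9 = 19) = 1 (attained at k = 1)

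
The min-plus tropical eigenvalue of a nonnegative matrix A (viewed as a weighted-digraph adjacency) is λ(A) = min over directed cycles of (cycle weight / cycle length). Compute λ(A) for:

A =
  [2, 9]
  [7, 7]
λ(A) = 2

Enumerate directed cycles and compute their means (weight / length). Sample:
  cycle 0 → 0: weight = 2, length = 1, mean = 2/1 ≈ 2.000
  cycle 1 → 1: weight = 7, length = 1, mean = 7/1 ≈ 7.000
  cycle 0 → 1 → 0: weight = 16, length = 2, mean = 16/2 ≈ 8.000
  cycle 1 → 0 → 1: weight = 16, length = 2, mean = 16/2 ≈ 8.000
Minimum mean = 2.000, attained e.g. along the cycle 0 → 0 with weight 2 and length 1. So λ(A) = 2/1 = 2.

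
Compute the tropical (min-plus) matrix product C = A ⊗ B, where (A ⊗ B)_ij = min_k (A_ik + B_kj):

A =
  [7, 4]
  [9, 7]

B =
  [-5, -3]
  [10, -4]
A ⊗ B =
  [2, 0]
  [4, 3]

Apply the min-plus product entry-by-entry:
  C[0][0] = min over k of (A[0][0] + B[0][0] = 7 + -5 = 2, A[0][1] + B[1][0] = 4 + 10 = 14) = 2 (attained at k = 0)
  C[0][1] = min over k of (A[0][0] + B[0][1] = 7 + -3 = 4, A[0][1] + B[1][1] = 4 + -4 = 0) = 0 (attained at k = 1)
  C[1][0] = min over k of (A[1][0] + B[0][0] = 9 + -5 = 4, A[1][1] + B[1][0] = 7 + 10 = 17) = 4 (attained at k = 0)
  C[1][1] = min over k of (A[1][0] + B[0][1] = 9 + -3 = 6, A[1][1] + B[1][1] = 7 + -4 = 3) = 3 (attained at k = 1)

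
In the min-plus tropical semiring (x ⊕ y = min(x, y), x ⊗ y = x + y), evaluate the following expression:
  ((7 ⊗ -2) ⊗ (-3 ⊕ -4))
((7 ⊗ -2) ⊗ (-3 ⊕ -4)) = 1

Expand innermost to outermost. Recall ⊕ takes the minimum of its arguments and ⊗ takes their sum. Working out the expression ((7 ⊗ -2) ⊗ (-3 ⊕ -4)) gives 1.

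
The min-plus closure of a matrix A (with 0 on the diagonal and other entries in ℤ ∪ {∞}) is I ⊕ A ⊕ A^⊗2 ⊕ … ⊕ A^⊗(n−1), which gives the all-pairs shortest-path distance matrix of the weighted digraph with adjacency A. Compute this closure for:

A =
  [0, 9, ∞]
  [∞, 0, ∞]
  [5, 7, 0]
Closure =
  [0, 9, ∞]
  [∞, 0, ∞]
  [5, 7, 0]

This is the Floyd-Warshall all-pairs shortest-path computation. For each intermediate vertex k = 0, 1, …, 2, update dist[i][j] ← min(dist[i][j], dist[i][k] + dist[k][j]). The final matrix gives, for each (i, j), the minimum total weight of any directed path from i to j (possibly empty when i = j).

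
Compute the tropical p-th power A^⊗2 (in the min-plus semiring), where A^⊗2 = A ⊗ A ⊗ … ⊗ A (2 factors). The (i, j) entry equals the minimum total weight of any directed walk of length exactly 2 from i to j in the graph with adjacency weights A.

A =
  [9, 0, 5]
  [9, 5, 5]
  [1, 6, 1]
A^⊗2 =
  [6, 5, 5]
  [6, 9, 6]
  [2, 1, 2]

Each entry (A^⊗2)_ij equals the minimum over all length-2 walks i = v_0 → v_1 → … → v_2 = j of Σ_t A[v_t][v_{t+1}]. For example, for (i, j) = (0, 2) we minimise over 3 possible intermediate vertex sequences; the minimum is 5, attained along the walk 0 → 1 → 2.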